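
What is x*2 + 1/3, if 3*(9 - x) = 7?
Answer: 41/3 ≈ 13.667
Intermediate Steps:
x = 20/3 (x = 9 - ⅓*7 = 9 - 7/3 = 20/3 ≈ 6.6667)
x*2 + 1/3 = (20/3)*2 + 1/3 = 40/3 + ⅓ = 41/3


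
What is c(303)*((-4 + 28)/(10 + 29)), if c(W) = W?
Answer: 2424/13 ≈ 186.46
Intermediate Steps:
c(303)*((-4 + 28)/(10 + 29)) = 303*((-4 + 28)/(10 + 29)) = 303*(24/39) = 303*(24*(1/39)) = 303*(8/13) = 2424/13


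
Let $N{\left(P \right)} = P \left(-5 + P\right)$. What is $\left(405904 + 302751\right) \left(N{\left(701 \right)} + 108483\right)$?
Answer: $422626960245$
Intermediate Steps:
$\left(405904 + 302751\right) \left(N{\left(701 \right)} + 108483\right) = \left(405904 + 302751\right) \left(701 \left(-5 + 701\right) + 108483\right) = 708655 \left(701 \cdot 696 + 108483\right) = 708655 \left(487896 + 108483\right) = 708655 \cdot 596379 = 422626960245$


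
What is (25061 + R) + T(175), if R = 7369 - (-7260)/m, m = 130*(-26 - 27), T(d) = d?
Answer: 22464119/689 ≈ 32604.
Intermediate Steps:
m = -6890 (m = 130*(-53) = -6890)
R = 5076515/689 (R = 7369 - (-7260)/(-6890) = 7369 - (-7260)*(-1)/6890 = 7369 - 1*726/689 = 7369 - 726/689 = 5076515/689 ≈ 7367.9)
(25061 + R) + T(175) = (25061 + 5076515/689) + 175 = 22343544/689 + 175 = 22464119/689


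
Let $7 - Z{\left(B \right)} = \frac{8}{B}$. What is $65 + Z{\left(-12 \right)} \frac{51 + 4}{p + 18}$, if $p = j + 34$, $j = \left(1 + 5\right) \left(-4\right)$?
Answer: $\frac{6725}{84} \approx 80.06$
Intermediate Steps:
$j = -24$ ($j = 6 \left(-4\right) = -24$)
$Z{\left(B \right)} = 7 - \frac{8}{B}$
$p = 10$ ($p = -24 + 34 = 10$)
$65 + Z{\left(-12 \right)} \frac{51 + 4}{p + 18} = 65 + \left(7 - \frac{8}{-12}\right) \frac{51 + 4}{10 + 18} = 65 + \left(7 - - \frac{2}{3}\right) \frac{55}{28} = 65 + \left(7 + \frac{2}{3}\right) 55 \cdot \frac{1}{28} = 65 + \frac{23}{3} \cdot \frac{55}{28} = 65 + \frac{1265}{84} = \frac{6725}{84}$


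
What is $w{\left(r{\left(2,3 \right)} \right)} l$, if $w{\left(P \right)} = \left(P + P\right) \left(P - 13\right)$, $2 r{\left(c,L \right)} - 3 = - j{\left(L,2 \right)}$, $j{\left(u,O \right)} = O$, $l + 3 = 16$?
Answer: $- \frac{325}{2} \approx -162.5$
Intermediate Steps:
$l = 13$ ($l = -3 + 16 = 13$)
$r{\left(c,L \right)} = \frac{1}{2}$ ($r{\left(c,L \right)} = \frac{3}{2} + \frac{\left(-1\right) 2}{2} = \frac{3}{2} + \frac{1}{2} \left(-2\right) = \frac{3}{2} - 1 = \frac{1}{2}$)
$w{\left(P \right)} = 2 P \left(-13 + P\right)$
$w{\left(r{\left(2,3 \right)} \right)} l = 2 \cdot \frac{1}{2} \left(-13 + \frac{1}{2}\right) 13 = 2 \cdot \frac{1}{2} \left(- \frac{25}{2}\right) 13 = \left(- \frac{25}{2}\right) 13 = - \frac{325}{2}$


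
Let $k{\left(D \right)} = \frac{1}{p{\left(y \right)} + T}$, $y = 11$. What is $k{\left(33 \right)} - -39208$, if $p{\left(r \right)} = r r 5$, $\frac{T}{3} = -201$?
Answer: $\frac{78417}{2} \approx 39209.0$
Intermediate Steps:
$T = -603$ ($T = 3 \left(-201\right) = -603$)
$p{\left(r \right)} = 5 r^{2}$ ($p{\left(r \right)} = r^{2} \cdot 5 = 5 r^{2}$)
$k{\left(D \right)} = \frac{1}{2}$ ($k{\left(D \right)} = \frac{1}{5 \cdot 11^{2} - 603} = \frac{1}{5 \cdot 121 - 603} = \frac{1}{605 - 603} = \frac{1}{2}$)
$k{\left(33 \right)} - -39208 = \frac{1}{2} - -39208 = \frac{1}{2} + 39208 = \frac{78417}{2}$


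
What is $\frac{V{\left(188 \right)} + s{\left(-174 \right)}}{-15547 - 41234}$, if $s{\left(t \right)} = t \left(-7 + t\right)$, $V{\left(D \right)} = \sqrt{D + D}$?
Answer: $- \frac{10498}{18927} - \frac{2 \sqrt{94}}{56781} \approx -0.555$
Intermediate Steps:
$V{\left(D \right)} = \sqrt{2} \sqrt{D}$ ($V{\left(D \right)} = \sqrt{2 D} = \sqrt{2} \sqrt{D}$)
$\frac{V{\left(188 \right)} + s{\left(-174 \right)}}{-15547 - 41234} = \frac{\sqrt{2} \sqrt{188} - 174 \left(-7 - 174\right)}{-15547 - 41234} = \frac{\sqrt{2} \cdot 2 \sqrt{47} - -31494}{-56781} = \left(2 \sqrt{94} + 31494\right) \left(- \frac{1}{56781}\right) = \left(31494 + 2 \sqrt{94}\right) \left(- \frac{1}{56781}\right) = - \frac{10498}{18927} - \frac{2 \sqrt{94}}{56781}$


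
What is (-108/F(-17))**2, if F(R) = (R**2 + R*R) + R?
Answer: 1296/34969 ≈ 0.037061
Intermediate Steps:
F(R) = R + 2*R**2 (F(R) = (R**2 + R**2) + R = 2*R**2 + R = R + 2*R**2)
(-108/F(-17))**2 = (-108*(-1/(17*(1 + 2*(-17)))))**2 = (-108*(-1/(17*(1 - 34))))**2 = (-108/((-17*(-33))))**2 = (-108/561)**2 = (-108*1/561)**2 = (-36/187)**2 = 1296/34969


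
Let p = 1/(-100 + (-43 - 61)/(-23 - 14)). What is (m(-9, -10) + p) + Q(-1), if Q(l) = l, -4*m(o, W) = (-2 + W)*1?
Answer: 7155/3596 ≈ 1.9897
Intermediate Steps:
m(o, W) = ½ - W/4 (m(o, W) = -(-2 + W)/4 = ½ - W/4)
p = -37/3596 (p = 1/(-100 - 104/(-37)) = 1/(-100 - 104*(-1/37)) = 1/(-100 + 104/37) = 1/(-3596/37) = -37/3596 ≈ -0.010289)
(m(-9, -10) + p) + Q(-1) = ((½ - ¼*(-10)) - 37/3596) - 1 = ((½ + 5/2) - 37/3596) - 1 = (3 - 37/3596) - 1 = 10751/3596 - 1 = 7155/3596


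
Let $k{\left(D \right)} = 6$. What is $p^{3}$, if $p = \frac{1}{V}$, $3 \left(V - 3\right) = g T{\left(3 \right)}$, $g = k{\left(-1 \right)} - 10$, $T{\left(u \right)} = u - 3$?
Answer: $\frac{1}{27} \approx 0.037037$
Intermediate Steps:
$T{\left(u \right)} = -3 + u$
$g = -4$ ($g = 6 - 10 = -4$)
$V = 3$ ($V = 3 + \frac{\left(-4\right) \left(-3 + 3\right)}{3} = 3 + \frac{\left(-4\right) 0}{3} = 3 + \frac{1}{3} \cdot 0 = 3 + 0 = 3$)
$p = \frac{1}{3} \approx 0.33333$
$p^{3} = \left(\frac{1}{3}\right)^{3} = \frac{1}{27}$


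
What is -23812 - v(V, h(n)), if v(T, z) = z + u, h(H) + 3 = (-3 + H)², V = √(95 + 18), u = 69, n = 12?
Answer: -23959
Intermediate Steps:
V = √113 ≈ 10.630
h(H) = -3 + (-3 + H)²
v(T, z) = 69 + z (v(T, z) = z + 69 = 69 + z)
-23812 - v(V, h(n)) = -23812 - (69 + (-3 + (-3 + 12)²)) = -23812 - (69 + (-3 + 9²)) = -23812 - (69 + (-3 + 81)) = -23812 - (69 + 78) = -23812 - 1*147 = -23812 - 147 = -23959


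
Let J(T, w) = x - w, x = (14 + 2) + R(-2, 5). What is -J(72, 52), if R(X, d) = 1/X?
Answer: 73/2 ≈ 36.500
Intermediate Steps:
x = 31/2 (x = (14 + 2) + 1/(-2) = 16 - ½ = 31/2 ≈ 15.500)
J(T, w) = 31/2 - w
-J(72, 52) = -(31/2 - 1*52) = -(31/2 - 52) = -1*(-73/2) = 73/2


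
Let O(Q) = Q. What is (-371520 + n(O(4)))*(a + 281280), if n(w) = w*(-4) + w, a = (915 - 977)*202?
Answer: -99851454192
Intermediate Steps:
a = -12524 (a = -62*202 = -12524)
n(w) = -3*w (n(w) = -4*w + w = -3*w)
(-371520 + n(O(4)))*(a + 281280) = (-371520 - 3*4)*(-12524 + 281280) = (-371520 - 12)*268756 = -371532*268756 = -99851454192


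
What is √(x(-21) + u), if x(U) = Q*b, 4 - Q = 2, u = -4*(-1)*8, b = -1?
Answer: √30 ≈ 5.4772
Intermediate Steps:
u = 32 (u = 4*8 = 32)
Q = 2 (Q = 4 - 1*2 = 4 - 2 = 2)
x(U) = -2 (x(U) = 2*(-1) = -2)
√(x(-21) + u) = √(-2 + 32) = √30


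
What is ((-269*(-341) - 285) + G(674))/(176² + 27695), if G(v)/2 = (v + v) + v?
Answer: 95488/58671 ≈ 1.6275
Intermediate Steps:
G(v) = 6*v (G(v) = 2*((v + v) + v) = 2*(2*v + v) = 2*(3*v) = 6*v)
((-269*(-341) - 285) + G(674))/(176² + 27695) = ((-269*(-341) - 285) + 6*674)/(176² + 27695) = ((91729 - 285) + 4044)/(30976 + 27695) = (91444 + 4044)/58671 = 95488*(1/58671) = 95488/58671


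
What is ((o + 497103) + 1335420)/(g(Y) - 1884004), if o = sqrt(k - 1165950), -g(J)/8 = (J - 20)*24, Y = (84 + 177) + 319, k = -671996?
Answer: -1832523/1991524 - I*sqrt(1837946)/1991524 ≈ -0.92016 - 0.00068074*I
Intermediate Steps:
Y = 580 (Y = 261 + 319 = 580)
g(J) = 3840 - 192*J (g(J) = -8*(J - 20)*24 = -8*(-20 + J)*24 = -8*(-480 + 24*J) = 3840 - 192*J)
o = I*sqrt(1837946) (o = sqrt(-671996 - 1165950) = sqrt(-1837946) = I*sqrt(1837946) ≈ 1355.7*I)
((o + 497103) + 1335420)/(g(Y) - 1884004) = ((I*sqrt(1837946) + 497103) + 1335420)/((3840 - 192*580) - 1884004) = ((497103 + I*sqrt(1837946)) + 1335420)/((3840 - 111360) - 1884004) = (1832523 + I*sqrt(1837946))/(-107520 - 1884004) = (1832523 + I*sqrt(1837946))/(-1991524) = (1832523 + I*sqrt(1837946))*(-1/1991524) = -1832523/1991524 - I*sqrt(1837946)/1991524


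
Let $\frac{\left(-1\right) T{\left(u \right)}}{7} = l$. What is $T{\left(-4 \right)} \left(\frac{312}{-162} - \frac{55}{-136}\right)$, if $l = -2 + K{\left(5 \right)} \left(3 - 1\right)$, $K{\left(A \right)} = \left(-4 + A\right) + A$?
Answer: $\frac{195545}{1836} \approx 106.51$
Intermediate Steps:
$K{\left(A \right)} = -4 + 2 A$
$l = 10$ ($l = -2 + \left(-4 + 2 \cdot 5\right) \left(3 - 1\right) = -2 + \left(-4 + 10\right) 2 = -2 + 6 \cdot 2 = -2 + 12 = 10$)
$T{\left(u \right)} = -70$ ($T{\left(u \right)} = \left(-7\right) 10 = -70$)
$T{\left(-4 \right)} \left(\frac{312}{-162} - \frac{55}{-136}\right) = - 70 \left(\frac{312}{-162} - \frac{55}{-136}\right) = - 70 \left(312 \left(- \frac{1}{162}\right) - - \frac{55}{136}\right) = - 70 \left(- \frac{52}{27} + \frac{55}{136}\right) = \left(-70\right) \left(- \frac{5587}{3672}\right) = \frac{195545}{1836}$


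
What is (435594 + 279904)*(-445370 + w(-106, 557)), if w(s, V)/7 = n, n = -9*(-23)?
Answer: -317624587658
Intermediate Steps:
n = 207
w(s, V) = 1449 (w(s, V) = 7*207 = 1449)
(435594 + 279904)*(-445370 + w(-106, 557)) = (435594 + 279904)*(-445370 + 1449) = 715498*(-443921) = -317624587658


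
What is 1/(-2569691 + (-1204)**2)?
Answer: -1/1120075 ≈ -8.9280e-7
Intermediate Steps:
1/(-2569691 + (-1204)**2) = 1/(-2569691 + 1449616) = 1/(-1120075) = -1/1120075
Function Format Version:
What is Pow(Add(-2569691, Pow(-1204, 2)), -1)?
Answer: Rational(-1, 1120075) ≈ -8.9280e-7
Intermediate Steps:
Pow(Add(-2569691, Pow(-1204, 2)), -1) = Pow(Add(-2569691, 1449616), -1) = Pow(-1120075, -1) = Rational(-1, 1120075)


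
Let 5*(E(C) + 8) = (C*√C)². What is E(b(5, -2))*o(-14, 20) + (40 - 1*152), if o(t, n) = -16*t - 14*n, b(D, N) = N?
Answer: 2128/5 ≈ 425.60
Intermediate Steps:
E(C) = -8 + C³/5 (E(C) = -8 + (C*√C)²/5 = -8 + (C^(3/2))²/5 = -8 + C³/5)
E(b(5, -2))*o(-14, 20) + (40 - 1*152) = (-8 + (⅕)*(-2)³)*(-16*(-14) - 14*20) + (40 - 1*152) = (-8 + (⅕)*(-8))*(224 - 280) + (40 - 152) = (-8 - 8/5)*(-56) - 112 = -48/5*(-56) - 112 = 2688/5 - 112 = 2128/5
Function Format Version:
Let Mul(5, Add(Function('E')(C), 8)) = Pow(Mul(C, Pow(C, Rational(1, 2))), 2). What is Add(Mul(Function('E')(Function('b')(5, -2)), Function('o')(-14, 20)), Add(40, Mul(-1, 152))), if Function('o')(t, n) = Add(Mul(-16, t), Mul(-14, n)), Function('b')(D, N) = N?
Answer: Rational(2128, 5) ≈ 425.60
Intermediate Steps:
Function('E')(C) = Add(-8, Mul(Rational(1, 5), Pow(C, 3))) (Function('E')(C) = Add(-8, Mul(Rational(1, 5), Pow(Mul(C, Pow(C, Rational(1, 2))), 2))) = Add(-8, Mul(Rational(1, 5), Pow(Pow(C, Rational(3, 2)), 2))) = Add(-8, Mul(Rational(1, 5), Pow(C, 3))))
Add(Mul(Function('E')(Function('b')(5, -2)), Function('o')(-14, 20)), Add(40, Mul(-1, 152))) = Add(Mul(Add(-8, Mul(Rational(1, 5), Pow(-2, 3))), Add(Mul(-16, -14), Mul(-14, 20))), Add(40, Mul(-1, 152))) = Add(Mul(Add(-8, Mul(Rational(1, 5), -8)), Add(224, -280)), Add(40, -152)) = Add(Mul(Add(-8, Rational(-8, 5)), -56), -112) = Add(Mul(Rational(-48, 5), -56), -112) = Add(Rational(2688, 5), -112) = Rational(2128, 5)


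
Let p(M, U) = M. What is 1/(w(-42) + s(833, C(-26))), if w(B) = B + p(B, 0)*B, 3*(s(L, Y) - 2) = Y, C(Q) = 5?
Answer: 3/5177 ≈ 0.00057949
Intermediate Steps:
s(L, Y) = 2 + Y/3
w(B) = B + B² (w(B) = B + B*B = B + B²)
1/(w(-42) + s(833, C(-26))) = 1/(-42*(1 - 42) + (2 + (⅓)*5)) = 1/(-42*(-41) + (2 + 5/3)) = 1/(1722 + 11/3) = 1/(5177/3) = 3/5177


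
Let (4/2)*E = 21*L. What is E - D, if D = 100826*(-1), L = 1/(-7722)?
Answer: 519052241/5148 ≈ 1.0083e+5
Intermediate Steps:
L = -1/7722 ≈ -0.00012950
E = -7/5148 (E = (21*(-1/7722))/2 = (1/2)*(-7/2574) = -7/5148 ≈ -0.0013598)
D = -100826
E - D = -7/5148 - 1*(-100826) = -7/5148 + 100826 = 519052241/5148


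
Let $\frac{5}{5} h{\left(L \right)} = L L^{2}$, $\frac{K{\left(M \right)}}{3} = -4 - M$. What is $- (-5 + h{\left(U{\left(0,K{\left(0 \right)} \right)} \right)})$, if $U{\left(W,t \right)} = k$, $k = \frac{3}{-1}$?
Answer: $32$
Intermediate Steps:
$K{\left(M \right)} = -12 - 3 M$ ($K{\left(M \right)} = 3 \left(-4 - M\right) = -12 - 3 M$)
$k = -3$ ($k = 3 \left(-1\right) = -3$)
$U{\left(W,t \right)} = -3$
$h{\left(L \right)} = L^{3}$ ($h{\left(L \right)} = L L^{2} = L^{3}$)
$- (-5 + h{\left(U{\left(0,K{\left(0 \right)} \right)} \right)}) = - (-5 + \left(-3\right)^{3}) = - (-5 - 27) = \left(-1\right) \left(-32\right) = 32$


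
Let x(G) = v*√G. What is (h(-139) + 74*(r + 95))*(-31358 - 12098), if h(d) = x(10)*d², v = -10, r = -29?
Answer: -212239104 + 8396133760*√10 ≈ 2.6339e+10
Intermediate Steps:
x(G) = -10*√G
h(d) = -10*√10*d² (h(d) = (-10*√10)*d² = -10*√10*d²)
(h(-139) + 74*(r + 95))*(-31358 - 12098) = (-10*√10*(-139)² + 74*(-29 + 95))*(-31358 - 12098) = (-10*√10*19321 + 74*66)*(-43456) = (-193210*√10 + 4884)*(-43456) = (4884 - 193210*√10)*(-43456) = -212239104 + 8396133760*√10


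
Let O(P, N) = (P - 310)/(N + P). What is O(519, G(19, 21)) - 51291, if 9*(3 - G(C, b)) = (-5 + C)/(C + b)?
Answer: -4818905703/93953 ≈ -51291.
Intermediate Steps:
G(C, b) = 3 - (-5 + C)/(9*(C + b))
O(P, N) = (-310 + P)/(N + P)
O(519, G(19, 21)) - 51291 = (-310 + 519)/((5 + 26*19 + 27*21)/(9*(19 + 21)) + 519) - 51291 = 209/((⅑)*(5 + 494 + 567)/40 + 519) - 51291 = 209/((⅑)*(1/40)*1066 + 519) - 51291 = 209/(533/180 + 519) - 51291 = 209/(93953/180) - 51291 = (180/93953)*209 - 51291 = 37620/93953 - 51291 = -4818905703/93953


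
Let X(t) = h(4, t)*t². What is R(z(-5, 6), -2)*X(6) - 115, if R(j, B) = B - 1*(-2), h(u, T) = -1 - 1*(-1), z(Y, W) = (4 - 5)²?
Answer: -115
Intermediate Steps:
z(Y, W) = 1 (z(Y, W) = (-1)² = 1)
h(u, T) = 0 (h(u, T) = -1 + 1 = 0)
X(t) = 0 (X(t) = 0*t² = 0)
R(j, B) = 2 + B (R(j, B) = B + 2 = 2 + B)
R(z(-5, 6), -2)*X(6) - 115 = (2 - 2)*0 - 115 = 0*0 - 115 = 0 - 115 = -115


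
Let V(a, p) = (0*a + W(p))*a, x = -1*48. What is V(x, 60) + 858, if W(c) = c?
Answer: -2022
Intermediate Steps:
x = -48
V(a, p) = a*p (V(a, p) = (0*a + p)*a = (0 + p)*a = p*a = a*p)
V(x, 60) + 858 = -48*60 + 858 = -2880 + 858 = -2022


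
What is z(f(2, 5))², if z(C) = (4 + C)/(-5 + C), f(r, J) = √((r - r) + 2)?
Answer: (4 + √2)²/(5 - √2)² ≈ 2.2798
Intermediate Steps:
f(r, J) = √2 (f(r, J) = √(0 + 2) = √2)
z(C) = (4 + C)/(-5 + C)
z(f(2, 5))² = ((4 + √2)/(-5 + √2))² = (4 + √2)²/(-5 + √2)²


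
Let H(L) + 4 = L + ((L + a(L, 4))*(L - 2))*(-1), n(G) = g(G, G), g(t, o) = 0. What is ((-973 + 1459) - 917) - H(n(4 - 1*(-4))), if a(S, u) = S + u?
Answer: -435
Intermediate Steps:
n(G) = 0
H(L) = -4 + L - (-2 + L)*(4 + 2*L) (H(L) = -4 + (L + ((L + (L + 4))*(L - 2))*(-1)) = -4 + (L + ((L + (4 + L))*(-2 + L))*(-1)) = -4 + (L + ((4 + 2*L)*(-2 + L))*(-1)) = -4 + (L + ((-2 + L)*(4 + 2*L))*(-1)) = -4 + (L - (-2 + L)*(4 + 2*L)) = -4 + L - (-2 + L)*(4 + 2*L))
((-973 + 1459) - 917) - H(n(4 - 1*(-4))) = ((-973 + 1459) - 917) - (4 + 0 - 2*0**2) = (486 - 917) - (4 + 0 - 2*0) = -431 - (4 + 0 + 0) = -431 - 1*4 = -431 - 4 = -435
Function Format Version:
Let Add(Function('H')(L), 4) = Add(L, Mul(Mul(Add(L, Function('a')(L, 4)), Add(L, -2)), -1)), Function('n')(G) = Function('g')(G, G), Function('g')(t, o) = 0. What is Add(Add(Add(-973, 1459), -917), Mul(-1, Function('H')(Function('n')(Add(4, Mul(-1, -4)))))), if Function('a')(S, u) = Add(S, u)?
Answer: -435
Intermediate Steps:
Function('n')(G) = 0
Function('H')(L) = Add(-4, L, Mul(-1, Add(-2, L), Add(4, Mul(2, L)))) (Function('H')(L) = Add(-4, Add(L, Mul(Mul(Add(L, Add(L, 4)), Add(L, -2)), -1))) = Add(-4, Add(L, Mul(Mul(Add(L, Add(4, L)), Add(-2, L)), -1))) = Add(-4, Add(L, Mul(Mul(Add(4, Mul(2, L)), Add(-2, L)), -1))) = Add(-4, Add(L, Mul(Mul(Add(-2, L), Add(4, Mul(2, L))), -1))) = Add(-4, Add(L, Mul(-1, Add(-2, L), Add(4, Mul(2, L))))) = Add(-4, L, Mul(-1, Add(-2, L), Add(4, Mul(2, L)))))
Add(Add(Add(-973, 1459), -917), Mul(-1, Function('H')(Function('n')(Add(4, Mul(-1, -4)))))) = Add(Add(Add(-973, 1459), -917), Mul(-1, Add(4, 0, Mul(-2, Pow(0, 2))))) = Add(Add(486, -917), Mul(-1, Add(4, 0, Mul(-2, 0)))) = Add(-431, Mul(-1, Add(4, 0, 0))) = Add(-431, Mul(-1, 4)) = Add(-431, -4) = -435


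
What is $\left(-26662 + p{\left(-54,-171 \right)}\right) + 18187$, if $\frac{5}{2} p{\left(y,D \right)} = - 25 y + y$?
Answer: $- \frac{39783}{5} \approx -7956.6$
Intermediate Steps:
$p{\left(y,D \right)} = - \frac{48 y}{5}$ ($p{\left(y,D \right)} = \frac{2 \left(- 25 y + y\right)}{5} = \frac{2 \left(- 24 y\right)}{5} = - \frac{48 y}{5}$)
$\left(-26662 + p{\left(-54,-171 \right)}\right) + 18187 = \left(-26662 - - \frac{2592}{5}\right) + 18187 = \left(-26662 + \frac{2592}{5}\right) + 18187 = - \frac{130718}{5} + 18187 = - \frac{39783}{5}$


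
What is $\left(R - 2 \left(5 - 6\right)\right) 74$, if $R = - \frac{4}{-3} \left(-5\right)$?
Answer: $- \frac{1036}{3} \approx -345.33$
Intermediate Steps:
$R = - \frac{20}{3}$ ($R = \left(-4\right) \left(- \frac{1}{3}\right) \left(-5\right) = \frac{4}{3} \left(-5\right) = - \frac{20}{3} \approx -6.6667$)
$\left(R - 2 \left(5 - 6\right)\right) 74 = \left(- \frac{20}{3} - 2 \left(5 - 6\right)\right) 74 = \left(- \frac{20}{3} - -2\right) 74 = \left(- \frac{20}{3} + 2\right) 74 = \left(- \frac{14}{3}\right) 74 = - \frac{1036}{3}$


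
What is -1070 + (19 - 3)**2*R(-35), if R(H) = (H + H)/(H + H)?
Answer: -814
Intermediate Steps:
R(H) = 1 (R(H) = (2*H)/((2*H)) = (2*H)*(1/(2*H)) = 1)
-1070 + (19 - 3)**2*R(-35) = -1070 + (19 - 3)**2*1 = -1070 + 16**2*1 = -1070 + 256*1 = -1070 + 256 = -814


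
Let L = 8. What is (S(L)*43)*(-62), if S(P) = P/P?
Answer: -2666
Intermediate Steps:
S(P) = 1
(S(L)*43)*(-62) = (1*43)*(-62) = 43*(-62) = -2666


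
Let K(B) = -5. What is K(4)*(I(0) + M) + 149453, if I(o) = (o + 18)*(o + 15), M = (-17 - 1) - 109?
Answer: 148738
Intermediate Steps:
M = -127 (M = -18 - 109 = -127)
I(o) = (15 + o)*(18 + o) (I(o) = (18 + o)*(15 + o) = (15 + o)*(18 + o))
K(4)*(I(0) + M) + 149453 = -5*((270 + 0**2 + 33*0) - 127) + 149453 = -5*((270 + 0 + 0) - 127) + 149453 = -5*(270 - 127) + 149453 = -5*143 + 149453 = -715 + 149453 = 148738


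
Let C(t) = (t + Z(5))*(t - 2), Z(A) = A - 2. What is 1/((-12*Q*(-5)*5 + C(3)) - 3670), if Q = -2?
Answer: -1/4264 ≈ -0.00023452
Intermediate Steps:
Z(A) = -2 + A
C(t) = (-2 + t)*(3 + t) (C(t) = (t + (-2 + 5))*(t - 2) = (t + 3)*(-2 + t) = (3 + t)*(-2 + t) = (-2 + t)*(3 + t))
1/((-12*Q*(-5)*5 + C(3)) - 3670) = 1/((-12*(-2*(-5))*5 + (-6 + 3 + 3²)) - 3670) = 1/((-120*5 + (-6 + 3 + 9)) - 3670) = 1/((-12*50 + 6) - 3670) = 1/((-600 + 6) - 3670) = 1/(-594 - 3670) = 1/(-4264) = -1/4264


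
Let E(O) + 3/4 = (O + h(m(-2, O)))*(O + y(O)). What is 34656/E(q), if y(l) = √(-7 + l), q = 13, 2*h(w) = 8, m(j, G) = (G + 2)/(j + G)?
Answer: 122127744/748417 - 9426432*√6/748417 ≈ 132.33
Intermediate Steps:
m(j, G) = (2 + G)/(G + j)
h(w) = 4 (h(w) = (½)*8 = 4)
E(O) = -¾ + (4 + O)*(O + √(-7 + O)) (E(O) = -¾ + (O + 4)*(O + √(-7 + O)) = -¾ + (4 + O)*(O + √(-7 + O)))
34656/E(q) = 34656/(-¾ + 13² + 4*13 + 4*√(-7 + 13) + 13*√(-7 + 13)) = 34656/(-¾ + 169 + 52 + 4*√6 + 13*√6) = 34656/(881/4 + 17*√6)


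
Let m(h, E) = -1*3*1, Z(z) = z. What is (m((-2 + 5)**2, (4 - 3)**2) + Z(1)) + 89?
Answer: 87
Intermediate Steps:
m(h, E) = -3 (m(h, E) = -3*1 = -3)
(m((-2 + 5)**2, (4 - 3)**2) + Z(1)) + 89 = (-3 + 1) + 89 = -2 + 89 = 87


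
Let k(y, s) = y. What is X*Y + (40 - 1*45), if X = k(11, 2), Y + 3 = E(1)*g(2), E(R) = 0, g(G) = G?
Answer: -38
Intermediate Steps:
Y = -3 (Y = -3 + 0*2 = -3 + 0 = -3)
X = 11
X*Y + (40 - 1*45) = 11*(-3) + (40 - 1*45) = -33 + (40 - 45) = -33 - 5 = -38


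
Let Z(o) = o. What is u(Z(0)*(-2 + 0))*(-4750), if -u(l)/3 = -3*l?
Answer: 0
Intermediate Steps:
u(l) = 9*l (u(l) = -(-9)*l = 9*l)
u(Z(0)*(-2 + 0))*(-4750) = (9*(0*(-2 + 0)))*(-4750) = (9*(0*(-2)))*(-4750) = (9*0)*(-4750) = 0*(-4750) = 0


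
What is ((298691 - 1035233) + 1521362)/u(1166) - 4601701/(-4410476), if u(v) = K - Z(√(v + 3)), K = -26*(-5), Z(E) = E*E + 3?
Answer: -1728317400939/2297857996 ≈ -752.14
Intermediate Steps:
Z(E) = 3 + E² (Z(E) = E² + 3 = 3 + E²)
K = 130
u(v) = 124 - v (u(v) = 130 - (3 + (√(v + 3))²) = 130 - (3 + (√(3 + v))²) = 130 - (3 + (3 + v)) = 130 - (6 + v) = 130 + (-6 - v) = 124 - v)
((298691 - 1035233) + 1521362)/u(1166) - 4601701/(-4410476) = ((298691 - 1035233) + 1521362)/(124 - 1*1166) - 4601701/(-4410476) = (-736542 + 1521362)/(124 - 1166) - 4601701*(-1/4410476) = 784820/(-1042) + 4601701/4410476 = 784820*(-1/1042) + 4601701/4410476 = -392410/521 + 4601701/4410476 = -1728317400939/2297857996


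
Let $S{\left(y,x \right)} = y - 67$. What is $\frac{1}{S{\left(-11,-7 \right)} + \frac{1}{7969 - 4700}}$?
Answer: $- \frac{3269}{254981} \approx -0.012821$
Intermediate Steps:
$S{\left(y,x \right)} = -67 + y$
$\frac{1}{S{\left(-11,-7 \right)} + \frac{1}{7969 - 4700}} = \frac{1}{\left(-67 - 11\right) + \frac{1}{7969 - 4700}} = \frac{1}{-78 + \frac{1}{3269}} = \frac{1}{- \frac{254981}{3269}} = - \frac{3269}{254981}$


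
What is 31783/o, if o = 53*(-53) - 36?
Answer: -31783/2845 ≈ -11.172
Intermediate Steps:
o = -2845 (o = -2809 - 36 = -2845)
31783/o = 31783/(-2845) = 31783*(-1/2845) = -31783/2845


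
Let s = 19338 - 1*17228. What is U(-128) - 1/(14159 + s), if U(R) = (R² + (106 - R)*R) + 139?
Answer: -218476402/16269 ≈ -13429.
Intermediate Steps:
s = 2110 (s = 19338 - 17228 = 2110)
U(R) = 139 + R² + R*(106 - R) (U(R) = (R² + R*(106 - R)) + 139 = 139 + R² + R*(106 - R))
U(-128) - 1/(14159 + s) = (139 + 106*(-128)) - 1/(14159 + 2110) = (139 - 13568) - 1/16269 = -13429 - 1*1/16269 = -13429 - 1/16269 = -218476402/16269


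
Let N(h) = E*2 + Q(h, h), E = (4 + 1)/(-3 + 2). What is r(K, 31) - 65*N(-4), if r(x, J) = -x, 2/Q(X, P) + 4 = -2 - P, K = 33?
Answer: 682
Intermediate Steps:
Q(X, P) = 2/(-6 - P) (Q(X, P) = 2/(-4 + (-2 - P)) = 2/(-6 - P))
E = -5 (E = 5/(-1) = 5*(-1) = -5)
N(h) = -10 - 2/(6 + h) (N(h) = -5*2 - 2/(6 + h) = -10 - 2/(6 + h))
r(K, 31) - 65*N(-4) = -1*33 - 130*(-31 - 5*(-4))/(6 - 4) = -33 - 130*(-31 + 20)/2 = -33 - 130*(-11)/2 = -33 - 65*(-11) = -33 + 715 = 682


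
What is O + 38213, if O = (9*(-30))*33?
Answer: 29303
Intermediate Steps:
O = -8910 (O = -270*33 = -8910)
O + 38213 = -8910 + 38213 = 29303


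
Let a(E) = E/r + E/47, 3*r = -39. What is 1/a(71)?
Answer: -611/2414 ≈ -0.25311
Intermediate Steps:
r = -13 (r = (⅓)*(-39) = -13)
a(E) = -34*E/611 (a(E) = E/(-13) + E/47 = E*(-1/13) + E*(1/47) = -E/13 + E/47 = -34*E/611)
1/a(71) = 1/(-34/611*71) = 1/(-2414/611) = -611/2414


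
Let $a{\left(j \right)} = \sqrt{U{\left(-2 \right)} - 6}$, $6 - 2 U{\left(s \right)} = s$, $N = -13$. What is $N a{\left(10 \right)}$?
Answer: $- 13 i \sqrt{2} \approx - 18.385 i$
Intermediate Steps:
$U{\left(s \right)} = 3 - \frac{s}{2}$
$a{\left(j \right)} = i \sqrt{2}$ ($a{\left(j \right)} = \sqrt{\left(3 - -1\right) - 6} = \sqrt{\left(3 + 1\right) - 6} = \sqrt{4 - 6} = \sqrt{-2} = i \sqrt{2}$)
$N a{\left(10 \right)} = - 13 i \sqrt{2}$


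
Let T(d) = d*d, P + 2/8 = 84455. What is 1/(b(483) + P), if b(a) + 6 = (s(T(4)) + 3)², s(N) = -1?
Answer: 4/337811 ≈ 1.1841e-5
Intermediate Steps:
P = 337819/4 (P = -¼ + 84455 = 337819/4 ≈ 84455.)
T(d) = d²
b(a) = -2 (b(a) = -6 + (-1 + 3)² = -6 + 2² = -6 + 4 = -2)
1/(b(483) + P) = 1/(-2 + 337819/4) = 1/(337811/4) = 4/337811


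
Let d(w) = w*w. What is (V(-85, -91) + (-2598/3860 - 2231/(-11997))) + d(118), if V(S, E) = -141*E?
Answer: 619479610277/23154210 ≈ 26755.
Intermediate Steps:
d(w) = w²
(V(-85, -91) + (-2598/3860 - 2231/(-11997))) + d(118) = (-141*(-91) + (-2598/3860 - 2231/(-11997))) + 118² = (12831 + (-2598*1/3860 - 2231*(-1/11997))) + 13924 = (12831 + (-1299/1930 + 2231/11997)) + 13924 = (12831 - 11278273/23154210) + 13924 = 297080390237/23154210 + 13924 = 619479610277/23154210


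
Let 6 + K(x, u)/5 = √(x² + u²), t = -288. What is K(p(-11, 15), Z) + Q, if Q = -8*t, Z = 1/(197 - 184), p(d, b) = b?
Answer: 2274 + 5*√38026/13 ≈ 2349.0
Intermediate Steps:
Z = 1/13 ≈ 0.076923
Q = 2304 (Q = -8*(-288) = 2304)
K(x, u) = -30 + 5*√(u² + x²) (K(x, u) = -30 + 5*√(x² + u²) = -30 + 5*√(u² + x²))
K(p(-11, 15), Z) + Q = (-30 + 5*√((1/13)² + 15²)) + 2304 = (-30 + 5*√(1/169 + 225)) + 2304 = (-30 + 5*√(38026/169)) + 2304 = (-30 + 5*(√38026/13)) + 2304 = (-30 + 5*√38026/13) + 2304 = 2274 + 5*√38026/13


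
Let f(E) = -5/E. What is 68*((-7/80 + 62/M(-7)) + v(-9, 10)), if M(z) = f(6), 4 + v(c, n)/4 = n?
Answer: -68663/20 ≈ -3433.1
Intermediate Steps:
v(c, n) = -16 + 4*n
M(z) = -⅚ (M(z) = -5/6 = -5*⅙ = -⅚)
68*((-7/80 + 62/M(-7)) + v(-9, 10)) = 68*((-7/80 + 62/(-⅚)) + (-16 + 4*10)) = 68*((-7*1/80 + 62*(-6/5)) + (-16 + 40)) = 68*((-7/80 - 372/5) + 24) = 68*(-5959/80 + 24) = 68*(-4039/80) = -68663/20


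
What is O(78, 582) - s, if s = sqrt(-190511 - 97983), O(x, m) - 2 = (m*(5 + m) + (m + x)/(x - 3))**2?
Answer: 2917995069846/25 - I*sqrt(288494) ≈ 1.1672e+11 - 537.12*I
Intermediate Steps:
O(x, m) = 2 + (m*(5 + m) + (m + x)/(-3 + x))**2 (O(x, m) = 2 + (m*(5 + m) + (m + x)/(x - 3))**2 = 2 + (m*(5 + m) + (m + x)/(-3 + x))**2)
s = I*sqrt(288494) (s = sqrt(-288494) = I*sqrt(288494) ≈ 537.12*I)
O(78, 582) - s = (2 + (78 - 14*582 - 3*582**2 + 78*582**2 + 5*582*78)**2/(-3 + 78)**2) - I*sqrt(288494) = (2 + (78 - 8148 - 3*338724 + 78*338724 + 226980)**2/75**2) - I*sqrt(288494) = (2 + (78 - 8148 - 1016172 + 26420472 + 226980)**2/5625) - I*sqrt(288494) = (2 + (1/5625)*25623210**2) - I*sqrt(288494) = (2 + (1/5625)*656548890704100) - I*sqrt(288494) = (2 + 2917995069796/25) - I*sqrt(288494) = 2917995069846/25 - I*sqrt(288494)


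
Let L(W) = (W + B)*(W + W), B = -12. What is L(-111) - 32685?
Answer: -5379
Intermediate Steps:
L(W) = 2*W*(-12 + W) (L(W) = (W - 12)*(W + W) = (-12 + W)*(2*W) = 2*W*(-12 + W))
L(-111) - 32685 = 2*(-111)*(-12 - 111) - 32685 = 2*(-111)*(-123) - 32685 = 27306 - 32685 = -5379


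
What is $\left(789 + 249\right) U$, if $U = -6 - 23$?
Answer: $-30102$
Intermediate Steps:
$U = -29$ ($U = -6 - 23 = -29$)
$\left(789 + 249\right) U = \left(789 + 249\right) \left(-29\right) = 1038 \left(-29\right) = -30102$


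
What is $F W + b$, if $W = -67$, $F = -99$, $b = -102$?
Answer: $6531$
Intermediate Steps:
$F W + b = \left(-99\right) \left(-67\right) - 102 = 6633 - 102 = 6531$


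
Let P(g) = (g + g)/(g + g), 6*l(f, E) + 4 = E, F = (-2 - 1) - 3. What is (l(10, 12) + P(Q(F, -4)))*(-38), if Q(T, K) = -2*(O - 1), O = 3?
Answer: -266/3 ≈ -88.667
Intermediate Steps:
F = -6 (F = -3 - 3 = -6)
l(f, E) = -⅔ + E/6
Q(T, K) = -4 (Q(T, K) = -2*(3 - 1) = -2*2 = -4)
P(g) = 1 (P(g) = (2*g)/((2*g)) = (2*g)*(1/(2*g)) = 1)
(l(10, 12) + P(Q(F, -4)))*(-38) = ((-⅔ + (⅙)*12) + 1)*(-38) = ((-⅔ + 2) + 1)*(-38) = (4/3 + 1)*(-38) = (7/3)*(-38) = -266/3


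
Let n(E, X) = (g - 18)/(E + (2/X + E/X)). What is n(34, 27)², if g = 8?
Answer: 225/2809 ≈ 0.080100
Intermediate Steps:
n(E, X) = -10/(E + 2/X + E/X) (n(E, X) = (8 - 18)/(E + (2/X + E/X)) = -10/(E + 2/X + E/X))
n(34, 27)² = (-10*27/(2 + 34 + 34*27))² = (-10*27/(2 + 34 + 918))² = (-10*27/954)² = (-10*27*1/954)² = (-15/53)² = 225/2809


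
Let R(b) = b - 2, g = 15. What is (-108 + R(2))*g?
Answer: -1620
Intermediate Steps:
R(b) = -2 + b
(-108 + R(2))*g = (-108 + (-2 + 2))*15 = (-108 + 0)*15 = -108*15 = -1620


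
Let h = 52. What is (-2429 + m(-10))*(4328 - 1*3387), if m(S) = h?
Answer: -2236757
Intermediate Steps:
m(S) = 52
(-2429 + m(-10))*(4328 - 1*3387) = (-2429 + 52)*(4328 - 1*3387) = -2377*(4328 - 3387) = -2377*941 = -2236757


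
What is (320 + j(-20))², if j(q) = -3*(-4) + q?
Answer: 97344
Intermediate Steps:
j(q) = 12 + q
(320 + j(-20))² = (320 + (12 - 20))² = (320 - 8)² = 312² = 97344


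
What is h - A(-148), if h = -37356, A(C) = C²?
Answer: -59260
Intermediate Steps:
h - A(-148) = -37356 - 1*(-148)² = -37356 - 1*21904 = -37356 - 21904 = -59260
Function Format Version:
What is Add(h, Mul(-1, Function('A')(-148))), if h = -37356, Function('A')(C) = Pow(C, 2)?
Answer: -59260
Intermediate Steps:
Add(h, Mul(-1, Function('A')(-148))) = Add(-37356, Mul(-1, Pow(-148, 2))) = Add(-37356, Mul(-1, 21904)) = Add(-37356, -21904) = -59260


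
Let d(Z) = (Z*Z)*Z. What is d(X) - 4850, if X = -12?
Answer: -6578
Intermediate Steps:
d(Z) = Z**3 (d(Z) = Z**2*Z = Z**3)
d(X) - 4850 = (-12)**3 - 4850 = -1728 - 4850 = -6578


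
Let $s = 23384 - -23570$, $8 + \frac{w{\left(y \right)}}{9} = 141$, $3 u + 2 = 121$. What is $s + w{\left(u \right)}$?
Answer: $48151$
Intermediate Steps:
$u = \frac{119}{3}$ ($u = - \frac{2}{3} + \frac{1}{3} \cdot 121 = - \frac{2}{3} + \frac{121}{3} = \frac{119}{3} \approx 39.667$)
$w{\left(y \right)} = 1197$ ($w{\left(y \right)} = -72 + 9 \cdot 141 = -72 + 1269 = 1197$)
$s = 46954$ ($s = 23384 + 23570 = 46954$)
$s + w{\left(u \right)} = 46954 + 1197 = 48151$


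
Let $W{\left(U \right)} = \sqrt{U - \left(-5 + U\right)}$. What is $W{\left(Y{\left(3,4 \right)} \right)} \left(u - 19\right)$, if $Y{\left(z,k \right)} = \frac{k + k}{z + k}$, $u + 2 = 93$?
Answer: $72 \sqrt{5} \approx 161.0$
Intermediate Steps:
$u = 91$ ($u = -2 + 93 = 91$)
$Y{\left(z,k \right)} = \frac{2 k}{k + z}$
$W{\left(U \right)} = \sqrt{5}$
$W{\left(Y{\left(3,4 \right)} \right)} \left(u - 19\right) = \sqrt{5} \left(91 - 19\right) = \sqrt{5} \cdot 72 = 72 \sqrt{5}$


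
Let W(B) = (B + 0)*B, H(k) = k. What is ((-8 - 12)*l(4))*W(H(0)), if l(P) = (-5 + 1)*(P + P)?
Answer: 0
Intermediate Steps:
l(P) = -8*P
W(B) = B**2 (W(B) = B*B = B**2)
((-8 - 12)*l(4))*W(H(0)) = ((-8 - 12)*(-8*4))*0**2 = -20*(-32)*0 = 640*0 = 0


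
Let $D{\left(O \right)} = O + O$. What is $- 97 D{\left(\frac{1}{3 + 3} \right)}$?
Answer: $- \frac{97}{3} \approx -32.333$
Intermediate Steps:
$D{\left(O \right)} = 2 O$
$- 97 D{\left(\frac{1}{3 + 3} \right)} = - 97 \frac{2}{3 + 3} = - 97 \cdot \frac{2}{6} = - 97 \cdot 2 \cdot \frac{1}{6} = \left(-97\right) \frac{1}{3} = - \frac{97}{3}$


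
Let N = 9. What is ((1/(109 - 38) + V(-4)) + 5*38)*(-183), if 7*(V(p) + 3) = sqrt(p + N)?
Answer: -2429874/71 - 183*sqrt(5)/7 ≈ -34282.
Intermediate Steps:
V(p) = -3 + sqrt(9 + p)/7 (V(p) = -3 + sqrt(p + 9)/7 = -3 + sqrt(9 + p)/7)
((1/(109 - 38) + V(-4)) + 5*38)*(-183) = ((1/(109 - 38) + (-3 + sqrt(9 - 4)/7)) + 5*38)*(-183) = ((1/71 + (-3 + sqrt(5)/7)) + 190)*(-183) = ((-212/71 + sqrt(5)/7) + 190)*(-183) = (13278/71 + sqrt(5)/7)*(-183) = -2429874/71 - 183*sqrt(5)/7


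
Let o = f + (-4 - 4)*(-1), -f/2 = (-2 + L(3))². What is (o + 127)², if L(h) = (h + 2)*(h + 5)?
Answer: 7579009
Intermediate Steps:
L(h) = (2 + h)*(5 + h)
f = -2888 (f = -2*(-2 + (10 + 3² + 7*3))² = -2*(-2 + (10 + 9 + 21))² = -2*(-2 + 40)² = -2*38² = -2*1444 = -2888)
o = -2880 (o = -2888 + (-4 - 4)*(-1) = -2888 - 8*(-1) = -2888 + 8 = -2880)
(o + 127)² = (-2880 + 127)² = (-2753)² = 7579009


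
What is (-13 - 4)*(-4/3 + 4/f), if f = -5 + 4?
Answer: 272/3 ≈ 90.667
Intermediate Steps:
f = -1
(-13 - 4)*(-4/3 + 4/f) = (-13 - 4)*(-4/3 + 4/(-1)) = -17*(-4*1/3 + 4*(-1)) = -17*(-4/3 - 4) = -17*(-16/3) = 272/3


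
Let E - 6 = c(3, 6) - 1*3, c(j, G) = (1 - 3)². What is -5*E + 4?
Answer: -31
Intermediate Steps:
c(j, G) = 4 (c(j, G) = (-2)² = 4)
E = 7 (E = 6 + (4 - 1*3) = 6 + (4 - 3) = 6 + 1 = 7)
-5*E + 4 = -5*7 + 4 = -35 + 4 = -31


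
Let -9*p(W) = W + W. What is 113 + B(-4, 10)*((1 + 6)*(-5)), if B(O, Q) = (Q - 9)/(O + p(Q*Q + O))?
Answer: 8693/76 ≈ 114.38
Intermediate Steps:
p(W) = -2*W/9 (p(W) = -(W + W)/9 = -2*W/9)
B(O, Q) = (-9 + Q)/(-2*Q**2/9 + 7*O/9) (B(O, Q) = (Q - 9)/(O - 2*(Q*Q + O)/9) = (-9 + Q)/(O - 2*(Q**2 + O)/9) = (-9 + Q)/(O - 2*(O + Q**2)/9) = (-9 + Q)/(O + (-2*O/9 - 2*Q**2/9)) = (-9 + Q)/(-2*Q**2/9 + 7*O/9))
113 + B(-4, 10)*((1 + 6)*(-5)) = 113 + (9*(-9 + 10)/(-2*10**2 + 7*(-4)))*((1 + 6)*(-5)) = 113 + (9*1/(-2*100 - 28))*(7*(-5)) = 113 + (9*1/(-200 - 28))*(-35) = 113 + (9*1/(-228))*(-35) = 113 + (9*(-1/228)*1)*(-35) = 113 - 3/76*(-35) = 113 + 105/76 = 8693/76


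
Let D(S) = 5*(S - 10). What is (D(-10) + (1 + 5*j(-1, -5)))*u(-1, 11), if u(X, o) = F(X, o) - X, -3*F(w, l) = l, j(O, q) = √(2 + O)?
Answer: 752/3 ≈ 250.67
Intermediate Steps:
D(S) = -50 + 5*S (D(S) = 5*(-10 + S) = -50 + 5*S)
F(w, l) = -l/3
u(X, o) = -X - o/3 (u(X, o) = -o/3 - X = -X - o/3)
(D(-10) + (1 + 5*j(-1, -5)))*u(-1, 11) = ((-50 + 5*(-10)) + (1 + 5*√(2 - 1)))*(-1*(-1) - ⅓*11) = ((-50 - 50) + (1 + 5*√1))*(1 - 11/3) = (-100 + (1 + 5*1))*(-8/3) = (-100 + (1 + 5))*(-8/3) = (-100 + 6)*(-8/3) = -94*(-8/3) = 752/3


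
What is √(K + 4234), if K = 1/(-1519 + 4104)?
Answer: 3*√3143615915/2585 ≈ 65.069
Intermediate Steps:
K = 1/2585 ≈ 0.00038685
√(K + 4234) = √(1/2585 + 4234) = √(10944891/2585) = 3*√3143615915/2585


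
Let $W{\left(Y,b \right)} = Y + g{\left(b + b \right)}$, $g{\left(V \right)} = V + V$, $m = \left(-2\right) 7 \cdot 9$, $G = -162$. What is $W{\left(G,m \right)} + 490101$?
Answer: $489435$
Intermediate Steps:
$m = -126$ ($m = \left(-14\right) 9 = -126$)
$g{\left(V \right)} = 2 V$
$W{\left(Y,b \right)} = Y + 4 b$ ($W{\left(Y,b \right)} = Y + 2 \left(b + b\right) = Y + 2 \cdot 2 b = Y + 4 b$)
$W{\left(G,m \right)} + 490101 = \left(-162 + 4 \left(-126\right)\right) + 490101 = \left(-162 - 504\right) + 490101 = -666 + 490101 = 489435$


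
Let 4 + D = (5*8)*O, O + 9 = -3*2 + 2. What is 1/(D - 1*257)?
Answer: -1/781 ≈ -0.0012804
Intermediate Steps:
O = -13 (O = -9 + (-3*2 + 2) = -9 + (-6 + 2) = -9 - 4 = -13)
D = -524 (D = -4 + (5*8)*(-13) = -4 + 40*(-13) = -4 - 520 = -524)
1/(D - 1*257) = 1/(-524 - 1*257) = 1/(-524 - 257) = 1/(-781) = -1/781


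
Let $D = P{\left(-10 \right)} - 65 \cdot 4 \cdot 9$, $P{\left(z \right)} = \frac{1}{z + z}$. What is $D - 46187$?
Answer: $- \frac{970541}{20} \approx -48527.0$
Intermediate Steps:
$P{\left(z \right)} = \frac{1}{2 z}$
$D = - \frac{46801}{20}$ ($D = \frac{1}{2 \left(-10\right)} - 65 \cdot 4 \cdot 9 = \frac{1}{2} \left(- \frac{1}{10}\right) - 2340 = - \frac{1}{20} - 2340 = - \frac{46801}{20} \approx -2340.1$)
$D - 46187 = - \frac{46801}{20} - 46187 = - \frac{970541}{20}$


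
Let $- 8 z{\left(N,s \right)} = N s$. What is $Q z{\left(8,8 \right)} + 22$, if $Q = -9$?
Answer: $94$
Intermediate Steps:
$z{\left(N,s \right)} = - \frac{N s}{8}$
$Q z{\left(8,8 \right)} + 22 = - 9 \left(\left(- \frac{1}{8}\right) 8 \cdot 8\right) + 22 = \left(-9\right) \left(-8\right) + 22 = 72 + 22 = 94$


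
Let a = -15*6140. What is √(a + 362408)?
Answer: 2*√67577 ≈ 519.91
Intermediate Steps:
a = -92100
√(a + 362408) = √(-92100 + 362408) = √270308 = 2*√67577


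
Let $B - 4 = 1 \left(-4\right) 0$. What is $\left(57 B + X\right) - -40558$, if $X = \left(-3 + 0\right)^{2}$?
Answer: $40795$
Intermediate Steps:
$X = 9$ ($X = \left(-3\right)^{2} = 9$)
$B = 4$ ($B = 4 + 1 \left(-4\right) 0 = 4 - 0 = 4 + 0 = 4$)
$\left(57 B + X\right) - -40558 = \left(57 \cdot 4 + 9\right) - -40558 = \left(228 + 9\right) + 40558 = 237 + 40558 = 40795$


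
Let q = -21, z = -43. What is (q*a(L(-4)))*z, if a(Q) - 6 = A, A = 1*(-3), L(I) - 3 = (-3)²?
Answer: 2709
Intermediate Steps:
L(I) = 12 (L(I) = 3 + (-3)² = 3 + 9 = 12)
A = -3
a(Q) = 3 (a(Q) = 6 - 3 = 3)
(q*a(L(-4)))*z = -21*3*(-43) = -63*(-43) = 2709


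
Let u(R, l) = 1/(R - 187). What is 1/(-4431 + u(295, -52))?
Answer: -108/478547 ≈ -0.00022568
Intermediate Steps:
u(R, l) = 1/(-187 + R)
1/(-4431 + u(295, -52)) = 1/(-4431 + 1/(-187 + 295)) = 1/(-4431 + 1/108) = 1/(-478547/108) = -108/478547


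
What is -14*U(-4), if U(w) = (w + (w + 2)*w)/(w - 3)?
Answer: 8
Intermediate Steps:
U(w) = (w + w*(2 + w))/(-3 + w) (U(w) = (w + (2 + w)*w)/(-3 + w) = (w + w*(2 + w))/(-3 + w))
-14*U(-4) = -(-56)*(3 - 4)/(-3 - 4) = -(-56)*(-1)/(-7) = -(-56)*(-1)*(-1)/7 = -14*(-4/7) = 8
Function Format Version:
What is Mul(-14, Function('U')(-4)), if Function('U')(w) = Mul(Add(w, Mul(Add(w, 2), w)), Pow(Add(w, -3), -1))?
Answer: 8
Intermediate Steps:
Function('U')(w) = Mul(Pow(Add(-3, w), -1), Add(w, Mul(w, Add(2, w)))) (Function('U')(w) = Mul(Add(w, Mul(Add(2, w), w)), Pow(Add(-3, w), -1)) = Mul(Add(w, Mul(w, Add(2, w))), Pow(Add(-3, w), -1)) = Mul(Pow(Add(-3, w), -1), Add(w, Mul(w, Add(2, w)))))
Mul(-14, Function('U')(-4)) = Mul(-14, Mul(-4, Pow(Add(-3, -4), -1), Add(3, -4))) = Mul(-14, Mul(-4, Pow(-7, -1), -1)) = Mul(-14, Mul(-4, Rational(-1, 7), -1)) = Mul(-14, Rational(-4, 7)) = 8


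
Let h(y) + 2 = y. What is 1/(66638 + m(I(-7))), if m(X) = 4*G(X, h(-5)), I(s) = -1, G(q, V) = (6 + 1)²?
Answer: 1/66834 ≈ 1.4962e-5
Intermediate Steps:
h(y) = -2 + y
G(q, V) = 49 (G(q, V) = 7² = 49)
m(X) = 196 (m(X) = 4*49 = 196)
1/(66638 + m(I(-7))) = 1/(66638 + 196) = 1/66834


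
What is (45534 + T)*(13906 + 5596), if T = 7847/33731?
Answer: 29953418249902/33731 ≈ 8.8801e+8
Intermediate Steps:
T = 7847/33731 (T = 7847*(1/33731) = 7847/33731 ≈ 0.23263)
(45534 + T)*(13906 + 5596) = (45534 + 7847/33731)*(13906 + 5596) = (1535915201/33731)*19502 = 29953418249902/33731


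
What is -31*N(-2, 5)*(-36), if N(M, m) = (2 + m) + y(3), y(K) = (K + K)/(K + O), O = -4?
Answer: 1116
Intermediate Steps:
y(K) = 2*K/(-4 + K) (y(K) = (K + K)/(K - 4) = (2*K)/(-4 + K) = 2*K/(-4 + K))
N(M, m) = -4 + m (N(M, m) = (2 + m) + 2*3/(-4 + 3) = (2 + m) + 2*3/(-1) = (2 + m) + 2*3*(-1) = (2 + m) - 6 = -4 + m)
-31*N(-2, 5)*(-36) = -31*(-4 + 5)*(-36) = -31*1*(-36) = -31*(-36) = 1116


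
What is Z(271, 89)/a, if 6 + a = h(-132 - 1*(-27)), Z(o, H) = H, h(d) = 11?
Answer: 89/5 ≈ 17.800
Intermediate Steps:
a = 5 (a = -6 + 11 = 5)
Z(271, 89)/a = 89/5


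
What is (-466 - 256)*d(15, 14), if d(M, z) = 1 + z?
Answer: -10830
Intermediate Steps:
(-466 - 256)*d(15, 14) = (-466 - 256)*(1 + 14) = -722*15 = -10830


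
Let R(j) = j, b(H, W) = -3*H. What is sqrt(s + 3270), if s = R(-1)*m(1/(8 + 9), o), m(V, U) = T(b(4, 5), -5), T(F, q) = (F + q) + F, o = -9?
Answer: sqrt(3299) ≈ 57.437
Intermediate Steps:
T(F, q) = q + 2*F
m(V, U) = -29 (m(V, U) = -5 + 2*(-3*4) = -5 + 2*(-12) = -5 - 24 = -29)
s = 29 (s = -1*(-29) = 29)
sqrt(s + 3270) = sqrt(29 + 3270) = sqrt(3299)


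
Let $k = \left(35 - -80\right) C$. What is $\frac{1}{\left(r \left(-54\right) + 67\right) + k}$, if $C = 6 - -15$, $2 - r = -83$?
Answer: $- \frac{1}{2108} \approx -0.00047438$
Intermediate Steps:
$r = 85$ ($r = 2 - -83 = 2 + 83 = 85$)
$C = 21$ ($C = 6 + 15 = 21$)
$k = 2415$ ($k = \left(35 - -80\right) 21 = \left(35 + 80\right) 21 = 115 \cdot 21 = 2415$)
$\frac{1}{\left(r \left(-54\right) + 67\right) + k} = \frac{1}{\left(85 \left(-54\right) + 67\right) + 2415} = \frac{1}{\left(-4590 + 67\right) + 2415} = \frac{1}{-4523 + 2415} = \frac{1}{-2108} = - \frac{1}{2108}$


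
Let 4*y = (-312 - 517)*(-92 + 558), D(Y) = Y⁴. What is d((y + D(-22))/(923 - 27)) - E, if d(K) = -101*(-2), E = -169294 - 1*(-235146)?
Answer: -65650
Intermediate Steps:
y = -193157/2 (y = ((-312 - 517)*(-92 + 558))/4 = (-829*466)/4 = (¼)*(-386314) = -193157/2 ≈ -96579.)
E = 65852 (E = -169294 + 235146 = 65852)
d(K) = 202
d((y + D(-22))/(923 - 27)) - E = 202 - 1*65852 = 202 - 65852 = -65650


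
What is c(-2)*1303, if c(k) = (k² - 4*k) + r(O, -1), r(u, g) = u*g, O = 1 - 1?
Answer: 15636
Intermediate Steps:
O = 0
r(u, g) = g*u
c(k) = k² - 4*k (c(k) = (k² - 4*k) - 1*0 = (k² - 4*k) + 0 = k² - 4*k)
c(-2)*1303 = -2*(-4 - 2)*1303 = -2*(-6)*1303 = 12*1303 = 15636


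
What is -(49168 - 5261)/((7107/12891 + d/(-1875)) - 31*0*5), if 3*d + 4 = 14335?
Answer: 353753210625/16084894 ≈ 21993.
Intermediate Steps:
d = 4777 (d = -4/3 + (⅓)*14335 = -4/3 + 14335/3 = 4777)
-(49168 - 5261)/((7107/12891 + d/(-1875)) - 31*0*5) = -(49168 - 5261)/((7107/12891 + 4777/(-1875)) - 31*0*5) = -43907/((7107*(1/12891) + 4777*(-1/1875)) + 0*5) = -43907/((2369/4297 - 4777/1875) + 0) = -43907/(-16084894/8056875 + 0) = -43907/(-16084894/8056875) = -43907*(-8056875)/16084894 = -1*(-353753210625/16084894) = 353753210625/16084894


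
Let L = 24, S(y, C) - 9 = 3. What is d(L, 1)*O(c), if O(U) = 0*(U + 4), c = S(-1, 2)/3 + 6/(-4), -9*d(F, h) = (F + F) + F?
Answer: 0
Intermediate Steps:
S(y, C) = 12 (S(y, C) = 9 + 3 = 12)
d(F, h) = -F/3 (d(F, h) = -((F + F) + F)/9 = -(2*F + F)/9 = -F/3)
c = 5/2 (c = 12/3 + 6/(-4) = 12*(⅓) + 6*(-¼) = 4 - 3/2 = 5/2 ≈ 2.5000)
O(U) = 0 (O(U) = 0*(4 + U) = 0)
d(L, 1)*O(c) = -⅓*24*0 = -8*0 = 0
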